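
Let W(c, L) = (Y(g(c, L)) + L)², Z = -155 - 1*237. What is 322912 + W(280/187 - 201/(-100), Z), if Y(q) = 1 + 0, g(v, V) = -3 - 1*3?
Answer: 475793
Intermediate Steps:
g(v, V) = -6 (g(v, V) = -3 - 3 = -6)
Y(q) = 1
Z = -392 (Z = -155 - 237 = -392)
W(c, L) = (1 + L)²
322912 + W(280/187 - 201/(-100), Z) = 322912 + (1 - 392)² = 322912 + (-391)² = 322912 + 152881 = 475793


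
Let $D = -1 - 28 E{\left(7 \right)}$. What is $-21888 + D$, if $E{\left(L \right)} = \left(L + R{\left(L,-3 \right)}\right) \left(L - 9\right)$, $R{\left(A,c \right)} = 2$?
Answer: $-21385$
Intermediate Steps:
$E{\left(L \right)} = \left(-9 + L\right) \left(2 + L\right)$ ($E{\left(L \right)} = \left(L + 2\right) \left(L - 9\right) = \left(2 + L\right) \left(-9 + L\right) = \left(-9 + L\right) \left(2 + L\right)$)
$D = 503$ ($D = -1 - 28 \left(-18 + 7^{2} - 49\right) = -1 - 28 \left(-18 + 49 - 49\right) = -1 - -504 = -1 + 504 = 503$)
$-21888 + D = -21888 + 503 = -21385$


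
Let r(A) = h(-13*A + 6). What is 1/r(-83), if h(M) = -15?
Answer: -1/15 ≈ -0.066667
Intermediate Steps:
r(A) = -15
1/r(-83) = 1/(-15) = -1/15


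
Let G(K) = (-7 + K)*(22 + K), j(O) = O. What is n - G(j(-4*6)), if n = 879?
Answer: 817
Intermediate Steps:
n - G(j(-4*6)) = 879 - (-154 + (-4*6)² + 15*(-4*6)) = 879 - (-154 + (-24)² + 15*(-24)) = 879 - (-154 + 576 - 360) = 879 - 1*62 = 879 - 62 = 817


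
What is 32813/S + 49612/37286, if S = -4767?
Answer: -493482557/88871181 ≈ -5.5528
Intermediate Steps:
32813/S + 49612/37286 = 32813/(-4767) + 49612/37286 = 32813*(-1/4767) + 49612*(1/37286) = -32813/4767 + 24806/18643 = -493482557/88871181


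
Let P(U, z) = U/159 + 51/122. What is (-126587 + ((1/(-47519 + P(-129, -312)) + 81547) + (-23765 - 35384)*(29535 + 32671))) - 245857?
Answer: -1130630258816962093/307260397 ≈ -3.6797e+9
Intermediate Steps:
P(U, z) = 51/122 + U/159 (P(U, z) = U*(1/159) + 51*(1/122) = U/159 + 51/122 = 51/122 + U/159)
(-126587 + ((1/(-47519 + P(-129, -312)) + 81547) + (-23765 - 35384)*(29535 + 32671))) - 245857 = (-126587 + ((1/(-47519 + (51/122 + (1/159)*(-129))) + 81547) + (-23765 - 35384)*(29535 + 32671))) - 245857 = (-126587 + ((1/(-47519 + (51/122 - 43/53)) + 81547) - 59149*62206)) - 245857 = (-126587 + ((1/(-47519 - 2543/6466) + 81547) - 3679422694)) - 245857 = (-126587 + ((1/(-307260397/6466) + 81547) - 3679422694)) - 245857 = (-126587 + ((-6466/307260397 + 81547) - 3679422694)) - 245857 = (-126587 + (25056163587693/307260397 - 3679422694)) - 245857 = (-126587 - 1130515821525661825/307260397) - 245857 = -1130554716697536864/307260397 - 245857 = -1130630258816962093/307260397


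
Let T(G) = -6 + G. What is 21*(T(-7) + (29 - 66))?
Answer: -1050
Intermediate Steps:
21*(T(-7) + (29 - 66)) = 21*((-6 - 7) + (29 - 66)) = 21*(-13 - 37) = 21*(-50) = -1050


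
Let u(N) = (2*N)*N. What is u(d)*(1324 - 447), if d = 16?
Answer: 449024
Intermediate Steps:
u(N) = 2*N²
u(d)*(1324 - 447) = (2*16²)*(1324 - 447) = (2*256)*877 = 512*877 = 449024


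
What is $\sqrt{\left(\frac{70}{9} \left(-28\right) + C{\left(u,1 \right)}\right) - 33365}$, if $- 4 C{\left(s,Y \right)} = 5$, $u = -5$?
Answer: $\frac{5 i \sqrt{48361}}{6} \approx 183.26 i$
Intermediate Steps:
$C{\left(s,Y \right)} = - \frac{5}{4}$ ($C{\left(s,Y \right)} = \left(- \frac{1}{4}\right) 5 = - \frac{5}{4}$)
$\sqrt{\left(\frac{70}{9} \left(-28\right) + C{\left(u,1 \right)}\right) - 33365} = \sqrt{\left(\frac{70}{9} \left(-28\right) - \frac{5}{4}\right) - 33365} = \sqrt{\left(- \frac{1960}{9} - \frac{5}{4}\right) - 33365} = \sqrt{- \frac{7885}{36} - 33365} = \sqrt{- \frac{1209025}{36}} = \frac{5 i \sqrt{48361}}{6}$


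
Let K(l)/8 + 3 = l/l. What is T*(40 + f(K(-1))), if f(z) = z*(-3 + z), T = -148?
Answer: -50912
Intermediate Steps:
K(l) = -16 (K(l) = -24 + 8*(l/l) = -24 + 8*1 = -24 + 8 = -16)
T*(40 + f(K(-1))) = -148*(40 - 16*(-3 - 16)) = -148*(40 - 16*(-19)) = -148*(40 + 304) = -148*344 = -50912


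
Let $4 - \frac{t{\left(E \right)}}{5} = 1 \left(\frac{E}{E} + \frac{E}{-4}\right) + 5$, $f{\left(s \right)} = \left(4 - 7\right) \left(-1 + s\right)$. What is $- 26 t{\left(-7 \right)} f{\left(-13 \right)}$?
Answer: $20475$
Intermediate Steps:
$f{\left(s \right)} = 3 - 3 s$ ($f{\left(s \right)} = - 3 \left(-1 + s\right) = 3 - 3 s$)
$t{\left(E \right)} = -10 + \frac{5 E}{4}$ ($t{\left(E \right)} = 20 - 5 \left(1 \left(\frac{E}{E} + \frac{E}{-4}\right) + 5\right) = 20 - 5 \left(1 \left(1 + E \left(- \frac{1}{4}\right)\right) + 5\right) = 20 - 5 \left(1 \left(1 - \frac{E}{4}\right) + 5\right) = 20 - 5 \left(\left(1 - \frac{E}{4}\right) + 5\right) = 20 - 5 \left(6 - \frac{E}{4}\right) = 20 + \left(-30 + \frac{5 E}{4}\right) = -10 + \frac{5 E}{4}$)
$- 26 t{\left(-7 \right)} f{\left(-13 \right)} = - 26 \left(-10 + \frac{5}{4} \left(-7\right)\right) \left(3 - -39\right) = - 26 \left(-10 - \frac{35}{4}\right) \left(3 + 39\right) = \left(-26\right) \left(- \frac{75}{4}\right) 42 = \frac{975}{2} \cdot 42 = 20475$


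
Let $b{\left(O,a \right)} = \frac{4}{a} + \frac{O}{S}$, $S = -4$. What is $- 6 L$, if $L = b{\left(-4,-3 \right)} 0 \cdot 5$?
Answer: $0$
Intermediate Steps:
$b{\left(O,a \right)} = \frac{4}{a} - \frac{O}{4}$ ($b{\left(O,a \right)} = \frac{4}{a} + \frac{O}{-4} = \frac{4}{a} + O \left(- \frac{1}{4}\right) = \frac{4}{a} - \frac{O}{4}$)
$L = 0$ ($L = \left(\frac{4}{-3} - -1\right) 0 \cdot 5 = \left(4 \left(- \frac{1}{3}\right) + 1\right) 0 \cdot 5 = \left(- \frac{4}{3} + 1\right) 0 \cdot 5 = \left(- \frac{1}{3}\right) 0 \cdot 5 = 0 \cdot 5 = 0$)
$- 6 L = \left(-6\right) 0 = 0$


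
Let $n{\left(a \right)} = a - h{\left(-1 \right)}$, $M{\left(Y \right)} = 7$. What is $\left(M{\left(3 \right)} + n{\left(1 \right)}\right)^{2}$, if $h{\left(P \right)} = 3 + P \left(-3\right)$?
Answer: $4$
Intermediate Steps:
$h{\left(P \right)} = 3 - 3 P$
$n{\left(a \right)} = -6 + a$ ($n{\left(a \right)} = a - \left(3 - -3\right) = a - \left(3 + 3\right) = a - 6 = -6 + a$)
$\left(M{\left(3 \right)} + n{\left(1 \right)}\right)^{2} = \left(7 + \left(-6 + 1\right)\right)^{2} = \left(7 - 5\right)^{2} = 2^{2} = 4$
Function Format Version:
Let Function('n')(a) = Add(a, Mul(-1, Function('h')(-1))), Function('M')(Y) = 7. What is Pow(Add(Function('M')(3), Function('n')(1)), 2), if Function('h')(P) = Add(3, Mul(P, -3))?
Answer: 4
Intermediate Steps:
Function('h')(P) = Add(3, Mul(-3, P))
Function('n')(a) = Add(-6, a) (Function('n')(a) = Add(a, Mul(-1, Add(3, Mul(-3, -1)))) = Add(a, Mul(-1, Add(3, 3))) = Add(a, Mul(-1, 6)) = Add(a, -6) = Add(-6, a))
Pow(Add(Function('M')(3), Function('n')(1)), 2) = Pow(Add(7, Add(-6, 1)), 2) = Pow(Add(7, -5), 2) = Pow(2, 2) = 4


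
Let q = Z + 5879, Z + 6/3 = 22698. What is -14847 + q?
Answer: 13728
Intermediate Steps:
Z = 22696 (Z = -2 + 22698 = 22696)
q = 28575 (q = 22696 + 5879 = 28575)
-14847 + q = -14847 + 28575 = 13728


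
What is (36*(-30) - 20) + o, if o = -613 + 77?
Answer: -1636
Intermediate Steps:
o = -536
(36*(-30) - 20) + o = (36*(-30) - 20) - 536 = (-1080 - 20) - 536 = -1100 - 536 = -1636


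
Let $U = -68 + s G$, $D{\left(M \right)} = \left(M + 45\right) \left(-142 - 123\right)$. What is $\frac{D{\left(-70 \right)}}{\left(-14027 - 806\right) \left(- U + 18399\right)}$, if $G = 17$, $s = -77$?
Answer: $- \frac{6625}{293337408} \approx -2.2585 \cdot 10^{-5}$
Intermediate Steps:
$D{\left(M \right)} = -11925 - 265 M$ ($D{\left(M \right)} = \left(45 + M\right) \left(-265\right) = -11925 - 265 M$)
$U = -1377$ ($U = -68 - 1309 = -1377$)
$\frac{D{\left(-70 \right)}}{\left(-14027 - 806\right) \left(- U + 18399\right)} = \frac{-11925 - -18550}{\left(-14027 - 806\right) \left(\left(-1\right) \left(-1377\right) + 18399\right)} = \frac{-11925 + 18550}{\left(-14833\right) \left(1377 + 18399\right)} = \frac{6625}{\left(-14833\right) 19776} = \frac{6625}{-293337408} = 6625 \left(- \frac{1}{293337408}\right) = - \frac{6625}{293337408}$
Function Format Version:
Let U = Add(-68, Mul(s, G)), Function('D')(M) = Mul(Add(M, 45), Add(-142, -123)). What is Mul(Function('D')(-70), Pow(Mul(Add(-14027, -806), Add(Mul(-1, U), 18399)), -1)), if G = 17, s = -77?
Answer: Rational(-6625, 293337408) ≈ -2.2585e-5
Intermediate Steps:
Function('D')(M) = Add(-11925, Mul(-265, M)) (Function('D')(M) = Mul(Add(45, M), -265) = Add(-11925, Mul(-265, M)))
U = -1377 (U = Add(-68, Mul(-77, 17)) = Add(-68, -1309) = -1377)
Mul(Function('D')(-70), Pow(Mul(Add(-14027, -806), Add(Mul(-1, U), 18399)), -1)) = Mul(Add(-11925, Mul(-265, -70)), Pow(Mul(Add(-14027, -806), Add(Mul(-1, -1377), 18399)), -1)) = Mul(Add(-11925, 18550), Pow(Mul(-14833, Add(1377, 18399)), -1)) = Mul(6625, Pow(Mul(-14833, 19776), -1)) = Mul(6625, Pow(-293337408, -1)) = Mul(6625, Rational(-1, 293337408)) = Rational(-6625, 293337408)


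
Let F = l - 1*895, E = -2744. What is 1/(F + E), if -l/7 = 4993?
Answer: -1/38590 ≈ -2.5913e-5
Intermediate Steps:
l = -34951 (l = -7*4993 = -34951)
F = -35846 (F = -34951 - 1*895 = -34951 - 895 = -35846)
1/(F + E) = 1/(-35846 - 2744) = 1/(-38590) = -1/38590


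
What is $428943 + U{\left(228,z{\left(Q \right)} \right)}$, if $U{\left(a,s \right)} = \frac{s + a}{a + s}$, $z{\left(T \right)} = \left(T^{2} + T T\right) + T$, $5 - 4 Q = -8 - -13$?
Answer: $428944$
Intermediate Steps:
$Q = 0$ ($Q = \frac{5}{4} - \frac{-8 - -13}{4} = \frac{5}{4} - \frac{-8 + 13}{4} = \frac{5}{4} - \frac{5}{4} = 0$)
$z{\left(T \right)} = T + 2 T^{2}$ ($z{\left(T \right)} = \left(T^{2} + T^{2}\right) + T = 2 T^{2} + T = T + 2 T^{2}$)
$U{\left(a,s \right)} = 1$ ($U{\left(a,s \right)} = \frac{a + s}{a + s} = 1$)
$428943 + U{\left(228,z{\left(Q \right)} \right)} = 428943 + 1 = 428944$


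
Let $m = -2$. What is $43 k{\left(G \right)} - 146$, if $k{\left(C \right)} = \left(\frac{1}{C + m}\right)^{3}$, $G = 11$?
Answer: $- \frac{106391}{729} \approx -145.94$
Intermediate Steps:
$k{\left(C \right)} = \frac{1}{\left(-2 + C\right)^{3}}$ ($k{\left(C \right)} = \left(\frac{1}{C - 2}\right)^{3} = \left(\frac{1}{-2 + C}\right)^{3} = \frac{1}{\left(-2 + C\right)^{3}}$)
$43 k{\left(G \right)} - 146 = \frac{43}{\left(-2 + 11\right)^{3}} - 146 = \frac{43}{729} - 146 = - \frac{106391}{729}$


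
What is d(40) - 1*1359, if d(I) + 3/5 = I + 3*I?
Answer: -5998/5 ≈ -1199.6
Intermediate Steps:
d(I) = -⅗ + 4*I (d(I) = -⅗ + (I + 3*I) = -⅗ + 4*I)
d(40) - 1*1359 = (-⅗ + 4*40) - 1*1359 = (-⅗ + 160) - 1359 = 797/5 - 1359 = -5998/5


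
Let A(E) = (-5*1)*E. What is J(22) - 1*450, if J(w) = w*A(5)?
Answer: -1000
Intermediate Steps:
A(E) = -5*E
J(w) = -25*w (J(w) = w*(-5*5) = w*(-25) = -25*w)
J(22) - 1*450 = -25*22 - 1*450 = -550 - 450 = -1000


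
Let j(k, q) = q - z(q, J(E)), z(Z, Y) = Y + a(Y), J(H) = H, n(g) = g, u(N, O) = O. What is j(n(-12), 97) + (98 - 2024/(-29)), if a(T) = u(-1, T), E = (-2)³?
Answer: 8143/29 ≈ 280.79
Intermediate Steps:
E = -8
a(T) = T
z(Z, Y) = 2*Y (z(Z, Y) = Y + Y = 2*Y)
j(k, q) = 16 + q (j(k, q) = q - 2*(-8) = q - 1*(-16) = q + 16 = 16 + q)
j(n(-12), 97) + (98 - 2024/(-29)) = (16 + 97) + (98 - 2024/(-29)) = 113 + (98 - 2024*(-1)/29) = 113 + (98 - 23*(-88/29)) = 113 + (98 + 2024/29) = 113 + 4866/29 = 8143/29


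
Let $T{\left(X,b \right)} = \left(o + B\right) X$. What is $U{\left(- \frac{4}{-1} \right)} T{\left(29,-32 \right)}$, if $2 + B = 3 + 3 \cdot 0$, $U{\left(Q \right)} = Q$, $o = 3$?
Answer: $464$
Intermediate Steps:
$B = 1$ ($B = -2 + \left(3 + 3 \cdot 0\right) = -2 + \left(3 + 0\right) = -2 + 3 = 1$)
$T{\left(X,b \right)} = 4 X$ ($T{\left(X,b \right)} = \left(3 + 1\right) X = 4 X$)
$U{\left(- \frac{4}{-1} \right)} T{\left(29,-32 \right)} = - \frac{4}{-1} \cdot 4 \cdot 29 = \left(-4\right) \left(-1\right) 116 = 4 \cdot 116 = 464$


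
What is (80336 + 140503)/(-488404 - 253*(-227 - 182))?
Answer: -73613/128309 ≈ -0.57372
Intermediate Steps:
(80336 + 140503)/(-488404 - 253*(-227 - 182)) = 220839/(-488404 - 253*(-409)) = 220839/(-488404 + 103477) = 220839/(-384927) = 220839*(-1/384927) = -73613/128309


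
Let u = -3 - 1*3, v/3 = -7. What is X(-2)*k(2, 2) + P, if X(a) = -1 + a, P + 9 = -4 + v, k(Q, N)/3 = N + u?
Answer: 2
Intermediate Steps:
v = -21 (v = 3*(-7) = -21)
u = -6 (u = -3 - 3 = -6)
k(Q, N) = -18 + 3*N (k(Q, N) = 3*(N - 6) = 3*(-6 + N) = -18 + 3*N)
P = -34 (P = -9 + (-4 - 21) = -9 - 25 = -34)
X(-2)*k(2, 2) + P = (-1 - 2)*(-18 + 3*2) - 34 = -3*(-18 + 6) - 34 = -3*(-12) - 34 = 36 - 34 = 2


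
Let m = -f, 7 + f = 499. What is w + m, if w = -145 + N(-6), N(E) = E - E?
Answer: -637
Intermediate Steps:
N(E) = 0
f = 492 (f = -7 + 499 = 492)
m = -492 (m = -1*492 = -492)
w = -145 (w = -145 + 0 = -145)
w + m = -145 - 492 = -637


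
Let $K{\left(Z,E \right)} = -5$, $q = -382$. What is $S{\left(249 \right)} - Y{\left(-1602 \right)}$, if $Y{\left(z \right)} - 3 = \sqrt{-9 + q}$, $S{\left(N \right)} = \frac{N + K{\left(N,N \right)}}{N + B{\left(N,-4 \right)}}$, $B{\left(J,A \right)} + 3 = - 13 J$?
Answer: $- \frac{9217}{2991} - i \sqrt{391} \approx -3.0816 - 19.774 i$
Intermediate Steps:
$B{\left(J,A \right)} = -3 - 13 J$
$S{\left(N \right)} = \frac{-5 + N}{-3 - 12 N}$ ($S{\left(N \right)} = \frac{N - 5}{N - \left(3 + 13 N\right)} = \frac{-5 + N}{-3 - 12 N}$)
$Y{\left(z \right)} = 3 + i \sqrt{391}$ ($Y{\left(z \right)} = 3 + \sqrt{-9 - 382} = 3 + \sqrt{-391} = 3 + i \sqrt{391}$)
$S{\left(249 \right)} - Y{\left(-1602 \right)} = \frac{5 - 249}{3 \left(1 + 4 \cdot 249\right)} - \left(3 + i \sqrt{391}\right) = \frac{5 - 249}{3 \left(1 + 996\right)} - \left(3 + i \sqrt{391}\right) = \frac{1}{3} \cdot \frac{1}{997} \left(-244\right) - \left(3 + i \sqrt{391}\right) = - \frac{244}{2991} - \left(3 + i \sqrt{391}\right) = - \frac{9217}{2991} - i \sqrt{391}$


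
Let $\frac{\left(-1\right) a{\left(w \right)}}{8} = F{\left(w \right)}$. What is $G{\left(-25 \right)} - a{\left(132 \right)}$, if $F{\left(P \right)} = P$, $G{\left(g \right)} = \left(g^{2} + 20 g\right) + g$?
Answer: $1156$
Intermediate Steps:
$G{\left(g \right)} = g^{2} + 21 g$
$a{\left(w \right)} = - 8 w$
$G{\left(-25 \right)} - a{\left(132 \right)} = - 25 \left(21 - 25\right) - \left(-8\right) 132 = \left(-25\right) \left(-4\right) - -1056 = 100 + 1056 = 1156$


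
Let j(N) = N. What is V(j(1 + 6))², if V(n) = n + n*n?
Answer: 3136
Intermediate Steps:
V(n) = n + n²
V(j(1 + 6))² = ((1 + 6)*(1 + (1 + 6)))² = (7*(1 + 7))² = (7*8)² = 56² = 3136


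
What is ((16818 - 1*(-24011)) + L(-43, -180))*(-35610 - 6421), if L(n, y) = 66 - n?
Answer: -1720665078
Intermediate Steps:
((16818 - 1*(-24011)) + L(-43, -180))*(-35610 - 6421) = ((16818 - 1*(-24011)) + (66 - 1*(-43)))*(-35610 - 6421) = ((16818 + 24011) + (66 + 43))*(-42031) = (40829 + 109)*(-42031) = 40938*(-42031) = -1720665078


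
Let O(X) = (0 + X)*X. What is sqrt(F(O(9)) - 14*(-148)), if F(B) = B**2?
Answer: sqrt(8633) ≈ 92.914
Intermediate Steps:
O(X) = X**2 (O(X) = X*X = X**2)
sqrt(F(O(9)) - 14*(-148)) = sqrt((9**2)**2 - 14*(-148)) = sqrt(81**2 + 2072) = sqrt(6561 + 2072) = sqrt(8633)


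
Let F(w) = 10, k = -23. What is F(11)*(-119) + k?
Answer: -1213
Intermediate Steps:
F(11)*(-119) + k = 10*(-119) - 23 = -1190 - 23 = -1213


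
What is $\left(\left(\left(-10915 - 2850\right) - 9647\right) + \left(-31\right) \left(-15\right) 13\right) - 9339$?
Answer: $-26706$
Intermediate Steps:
$\left(\left(\left(-10915 - 2850\right) - 9647\right) + \left(-31\right) \left(-15\right) 13\right) - 9339 = \left(\left(-13765 - 9647\right) + 465 \cdot 13\right) - 9339 = \left(-23412 + 6045\right) - 9339 = -17367 - 9339 = -26706$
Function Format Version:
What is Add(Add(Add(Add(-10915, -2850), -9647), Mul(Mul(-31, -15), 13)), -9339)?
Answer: -26706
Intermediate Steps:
Add(Add(Add(Add(-10915, -2850), -9647), Mul(Mul(-31, -15), 13)), -9339) = Add(Add(Add(-13765, -9647), Mul(465, 13)), -9339) = Add(Add(-23412, 6045), -9339) = Add(-17367, -9339) = -26706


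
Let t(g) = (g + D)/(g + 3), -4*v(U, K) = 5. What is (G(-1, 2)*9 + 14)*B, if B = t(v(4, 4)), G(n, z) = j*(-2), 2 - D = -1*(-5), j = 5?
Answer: 1292/7 ≈ 184.57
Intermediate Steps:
D = -3 (D = 2 - (-1)*(-5) = 2 - 1*5 = 2 - 5 = -3)
v(U, K) = -5/4 (v(U, K) = -1/4*5 = -5/4)
G(n, z) = -10 (G(n, z) = 5*(-2) = -10)
t(g) = (-3 + g)/(3 + g) (t(g) = (g - 3)/(g + 3) = (-3 + g)/(3 + g))
B = -17/7 (B = (-3 - 5/4)/(3 - 5/4) = -17/4/(7/4) = (4/7)*(-17/4) = -17/7 ≈ -2.4286)
(G(-1, 2)*9 + 14)*B = (-10*9 + 14)*(-17/7) = (-90 + 14)*(-17/7) = -76*(-17/7) = 1292/7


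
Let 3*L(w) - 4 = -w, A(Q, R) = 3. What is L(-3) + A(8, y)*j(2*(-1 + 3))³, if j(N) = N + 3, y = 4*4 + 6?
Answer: 3094/3 ≈ 1031.3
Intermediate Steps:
y = 22 (y = 16 + 6 = 22)
j(N) = 3 + N
L(w) = 4/3 - w/3 (L(w) = 4/3 + (-w)/3 = 4/3 - w/3)
L(-3) + A(8, y)*j(2*(-1 + 3))³ = (4/3 - ⅓*(-3)) + 3*(3 + 2*(-1 + 3))³ = (4/3 + 1) + 3*(3 + 2*2)³ = 7/3 + 3*(3 + 4)³ = 7/3 + 3*7³ = 7/3 + 3*343 = 7/3 + 1029 = 3094/3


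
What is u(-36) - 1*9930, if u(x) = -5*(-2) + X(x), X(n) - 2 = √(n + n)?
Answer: -9918 + 6*I*√2 ≈ -9918.0 + 8.4853*I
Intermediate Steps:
X(n) = 2 + √2*√n (X(n) = 2 + √(n + n) = 2 + √(2*n) = 2 + √2*√n)
u(x) = 12 + √2*√x (u(x) = -5*(-2) + (2 + √2*√x) = 10 + (2 + √2*√x) = 12 + √2*√x)
u(-36) - 1*9930 = (12 + √2*√(-36)) - 1*9930 = (12 + √2*(6*I)) - 9930 = (12 + 6*I*√2) - 9930 = -9918 + 6*I*√2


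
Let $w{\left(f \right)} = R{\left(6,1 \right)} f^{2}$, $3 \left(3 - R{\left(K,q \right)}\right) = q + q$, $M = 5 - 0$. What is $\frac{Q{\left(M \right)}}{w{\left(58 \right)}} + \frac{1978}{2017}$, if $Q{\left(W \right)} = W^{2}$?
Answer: $\frac{46729219}{47496316} \approx 0.98385$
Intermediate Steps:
$M = 5$ ($M = 5 + 0 = 5$)
$R{\left(K,q \right)} = 3 - \frac{2 q}{3}$ ($R{\left(K,q \right)} = 3 - \frac{q + q}{3} = 3 - \frac{2 q}{3}$)
$w{\left(f \right)} = \frac{7 f^{2}}{3}$ ($w{\left(f \right)} = \left(3 - \frac{2}{3}\right) f^{2} = \frac{7 f^{2}}{3}$)
$\frac{Q{\left(M \right)}}{w{\left(58 \right)}} + \frac{1978}{2017} = \frac{5^{2}}{\frac{7}{3} \cdot 58^{2}} + \frac{1978}{2017} = \frac{25}{\frac{7}{3} \cdot 3364} + 1978 \cdot \frac{1}{2017} = \frac{25}{\frac{23548}{3}} + \frac{1978}{2017} = 25 \cdot \frac{3}{23548} + \frac{1978}{2017} = \frac{75}{23548} + \frac{1978}{2017} = \frac{46729219}{47496316}$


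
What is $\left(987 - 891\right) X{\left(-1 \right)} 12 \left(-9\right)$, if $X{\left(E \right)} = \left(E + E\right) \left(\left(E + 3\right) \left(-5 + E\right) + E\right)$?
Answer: $-269568$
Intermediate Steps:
$X{\left(E \right)} = 2 E \left(E + \left(-5 + E\right) \left(3 + E\right)\right)$ ($X{\left(E \right)} = 2 E \left(\left(3 + E\right) \left(-5 + E\right) + E\right) = 2 E \left(\left(-5 + E\right) \left(3 + E\right) + E\right) = 2 E \left(E + \left(-5 + E\right) \left(3 + E\right)\right)$)
$\left(987 - 891\right) X{\left(-1 \right)} 12 \left(-9\right) = \left(987 - 891\right) 2 \left(-1\right) \left(-15 + \left(-1\right)^{2} - -1\right) 12 \left(-9\right) = 96 \cdot 2 \left(-1\right) \left(-15 + 1 + 1\right) 12 \left(-9\right) = 96 \cdot 2 \left(-1\right) \left(-13\right) 12 \left(-9\right) = 96 \cdot 26 \cdot 12 \left(-9\right) = 96 \cdot 312 \left(-9\right) = 96 \left(-2808\right) = -269568$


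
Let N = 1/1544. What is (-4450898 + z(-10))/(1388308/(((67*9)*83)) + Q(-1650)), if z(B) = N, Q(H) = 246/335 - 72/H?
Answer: -94585167239485725/606007953712 ≈ -1.5608e+5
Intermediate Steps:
Q(H) = 246/335 - 72/H (Q(H) = 246*(1/335) - 72/H = 246/335 - 72/H)
N = 1/1544 ≈ 0.00064767
z(B) = 1/1544
(-4450898 + z(-10))/(1388308/(((67*9)*83)) + Q(-1650)) = (-4450898 + 1/1544)/(1388308/(((67*9)*83)) + (246/335 - 72/(-1650))) = -6872186511/(1544*(1388308/((603*83)) + (246/335 - 72*(-1/1650)))) = -6872186511/(1544*(1388308/50049 + (246/335 + 12/275))) = -6872186511/(1544*(1388308*(1/50049) + 14334/18425)) = -6872186511/(1544*(1388308/50049 + 14334/18425)) = -6872186511/(1544*392492198/13763475) = -6872186511/1544*13763475/392492198 = -94585167239485725/606007953712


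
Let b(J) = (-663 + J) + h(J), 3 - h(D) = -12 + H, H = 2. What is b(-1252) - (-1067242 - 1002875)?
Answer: 2068215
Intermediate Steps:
h(D) = 13 (h(D) = 3 - (-12 + 2) = 3 - 1*(-10) = 3 + 10 = 13)
b(J) = -650 + J (b(J) = (-663 + J) + 13 = -650 + J)
b(-1252) - (-1067242 - 1002875) = (-650 - 1252) - (-1067242 - 1002875) = -1902 - 1*(-2070117) = -1902 + 2070117 = 2068215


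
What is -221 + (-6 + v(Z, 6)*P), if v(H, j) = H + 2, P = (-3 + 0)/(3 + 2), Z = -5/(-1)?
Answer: -1156/5 ≈ -231.20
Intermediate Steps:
Z = 5 (Z = -5*(-1) = 5)
P = -⅗ (P = -3/5 = -3*⅕ = -⅗ ≈ -0.60000)
v(H, j) = 2 + H
-221 + (-6 + v(Z, 6)*P) = -221 + (-6 + (2 + 5)*(-⅗)) = -221 + (-6 + 7*(-⅗)) = -221 + (-6 - 21/5) = -221 - 51/5 = -1156/5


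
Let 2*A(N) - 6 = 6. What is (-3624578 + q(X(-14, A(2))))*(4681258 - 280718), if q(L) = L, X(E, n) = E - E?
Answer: -15950100472120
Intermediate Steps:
A(N) = 6 (A(N) = 3 + (½)*6 = 3 + 3 = 6)
X(E, n) = 0
(-3624578 + q(X(-14, A(2))))*(4681258 - 280718) = (-3624578 + 0)*(4681258 - 280718) = -3624578*4400540 = -15950100472120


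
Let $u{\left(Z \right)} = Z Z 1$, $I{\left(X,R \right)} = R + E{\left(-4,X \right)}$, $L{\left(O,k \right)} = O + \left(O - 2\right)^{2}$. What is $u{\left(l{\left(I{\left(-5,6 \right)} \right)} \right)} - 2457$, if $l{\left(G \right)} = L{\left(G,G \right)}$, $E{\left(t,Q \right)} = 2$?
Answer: $-521$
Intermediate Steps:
$L{\left(O,k \right)} = O + \left(-2 + O\right)^{2}$
$I{\left(X,R \right)} = 2 + R$ ($I{\left(X,R \right)} = R + 2 = 2 + R$)
$l{\left(G \right)} = G + \left(-2 + G\right)^{2}$
$u{\left(Z \right)} = Z^{2}$ ($u{\left(Z \right)} = Z^{2} \cdot 1 = Z^{2}$)
$u{\left(l{\left(I{\left(-5,6 \right)} \right)} \right)} - 2457 = \left(\left(2 + 6\right) + \left(-2 + \left(2 + 6\right)\right)^{2}\right)^{2} - 2457 = \left(8 + \left(-2 + 8\right)^{2}\right)^{2} - 2457 = \left(8 + 6^{2}\right)^{2} - 2457 = \left(8 + 36\right)^{2} - 2457 = 44^{2} - 2457 = 1936 - 2457 = -521$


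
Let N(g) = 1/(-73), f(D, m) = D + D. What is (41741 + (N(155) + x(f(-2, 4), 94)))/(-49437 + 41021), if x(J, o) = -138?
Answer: -1518509/307184 ≈ -4.9433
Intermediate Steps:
f(D, m) = 2*D
N(g) = -1/73
(41741 + (N(155) + x(f(-2, 4), 94)))/(-49437 + 41021) = (41741 + (-1/73 - 138))/(-49437 + 41021) = (41741 - 10075/73)/(-8416) = (3037018/73)*(-1/8416) = -1518509/307184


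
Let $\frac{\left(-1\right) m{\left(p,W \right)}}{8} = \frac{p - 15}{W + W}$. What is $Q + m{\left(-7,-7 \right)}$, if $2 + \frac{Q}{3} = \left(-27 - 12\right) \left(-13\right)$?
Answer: $\frac{10517}{7} \approx 1502.4$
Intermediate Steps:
$m{\left(p,W \right)} = - \frac{4 \left(-15 + p\right)}{W}$ ($m{\left(p,W \right)} = - 8 \frac{p - 15}{W + W} = - 8 \frac{-15 + p}{2 W} = - \frac{4 \left(-15 + p\right)}{W}$)
$Q = 1515$ ($Q = -6 + 3 \left(-27 - 12\right) \left(-13\right) = -6 + 3 \left(\left(-39\right) \left(-13\right)\right) = -6 + 3 \cdot 507 = -6 + 1521 = 1515$)
$Q + m{\left(-7,-7 \right)} = 1515 + \frac{4 \left(15 - -7\right)}{-7} = 1515 + 4 \left(- \frac{1}{7}\right) \left(15 + 7\right) = 1515 + 4 \left(- \frac{1}{7}\right) 22 = 1515 - \frac{88}{7} = \frac{10517}{7}$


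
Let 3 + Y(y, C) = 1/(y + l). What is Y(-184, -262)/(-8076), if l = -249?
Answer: 325/874227 ≈ 0.00037176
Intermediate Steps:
Y(y, C) = -3 + 1/(-249 + y) (Y(y, C) = -3 + 1/(y - 249) = -3 + 1/(-249 + y))
Y(-184, -262)/(-8076) = ((748 - 3*(-184))/(-249 - 184))/(-8076) = ((748 + 552)/(-433))*(-1/8076) = -1/433*1300*(-1/8076) = -1300/433*(-1/8076) = 325/874227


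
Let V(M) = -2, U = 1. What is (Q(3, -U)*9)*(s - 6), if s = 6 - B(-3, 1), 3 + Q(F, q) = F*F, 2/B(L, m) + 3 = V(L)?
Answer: 108/5 ≈ 21.600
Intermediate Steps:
B(L, m) = -⅖ (B(L, m) = 2/(-3 - 2) = 2/(-5) = 2*(-⅕) = -⅖)
Q(F, q) = -3 + F² (Q(F, q) = -3 + F*F = -3 + F²)
s = 32/5 (s = 6 - 1*(-⅖) = 6 + ⅖ = 32/5 ≈ 6.4000)
(Q(3, -U)*9)*(s - 6) = ((-3 + 3²)*9)*(32/5 - 6) = ((-3 + 9)*9)*(⅖) = (6*9)*(⅖) = 54*(⅖) = 108/5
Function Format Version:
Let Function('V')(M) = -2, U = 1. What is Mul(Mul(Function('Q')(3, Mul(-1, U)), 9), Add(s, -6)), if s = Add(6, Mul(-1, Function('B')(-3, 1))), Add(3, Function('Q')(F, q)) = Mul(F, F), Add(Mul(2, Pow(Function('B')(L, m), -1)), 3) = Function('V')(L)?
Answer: Rational(108, 5) ≈ 21.600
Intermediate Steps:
Function('B')(L, m) = Rational(-2, 5) (Function('B')(L, m) = Mul(2, Pow(Add(-3, -2), -1)) = Mul(2, Pow(-5, -1)) = Mul(2, Rational(-1, 5)) = Rational(-2, 5))
Function('Q')(F, q) = Add(-3, Pow(F, 2)) (Function('Q')(F, q) = Add(-3, Mul(F, F)) = Add(-3, Pow(F, 2)))
s = Rational(32, 5) (s = Add(6, Mul(-1, Rational(-2, 5))) = Add(6, Rational(2, 5)) = Rational(32, 5) ≈ 6.4000)
Mul(Mul(Function('Q')(3, Mul(-1, U)), 9), Add(s, -6)) = Mul(Mul(Add(-3, Pow(3, 2)), 9), Add(Rational(32, 5), -6)) = Mul(Mul(Add(-3, 9), 9), Rational(2, 5)) = Mul(Mul(6, 9), Rational(2, 5)) = Mul(54, Rational(2, 5)) = Rational(108, 5)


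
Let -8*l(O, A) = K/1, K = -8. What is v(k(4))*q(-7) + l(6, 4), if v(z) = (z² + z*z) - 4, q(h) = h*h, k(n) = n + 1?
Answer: 2255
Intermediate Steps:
l(O, A) = 1 (l(O, A) = -(-1)/1 = -(-1) = -⅛*(-8) = 1)
k(n) = 1 + n
q(h) = h²
v(z) = -4 + 2*z² (v(z) = (z² + z²) - 4 = 2*z² - 4 = -4 + 2*z²)
v(k(4))*q(-7) + l(6, 4) = (-4 + 2*(1 + 4)²)*(-7)² + 1 = (-4 + 2*5²)*49 + 1 = (-4 + 2*25)*49 + 1 = (-4 + 50)*49 + 1 = 46*49 + 1 = 2254 + 1 = 2255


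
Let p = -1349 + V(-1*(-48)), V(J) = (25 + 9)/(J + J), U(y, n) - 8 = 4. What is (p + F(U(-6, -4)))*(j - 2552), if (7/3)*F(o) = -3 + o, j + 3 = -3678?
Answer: 2816374817/336 ≈ 8.3821e+6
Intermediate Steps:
j = -3681 (j = -3 - 3678 = -3681)
U(y, n) = 12 (U(y, n) = 8 + 4 = 12)
V(J) = 17/J (V(J) = 34/((2*J)) = 34*(1/(2*J)) = 17/J)
F(o) = -9/7 + 3*o/7 (F(o) = 3*(-3 + o)/7 = -9/7 + 3*o/7)
p = -64735/48 (p = -1349 + 17/((-1*(-48))) = -1349 + 17/48 = -64735/48 ≈ -1348.6)
(p + F(U(-6, -4)))*(j - 2552) = (-64735/48 + (-9/7 + (3/7)*12))*(-3681 - 2552) = (-64735/48 + (-9/7 + 36/7))*(-6233) = (-64735/48 + 27/7)*(-6233) = -451849/336*(-6233) = 2816374817/336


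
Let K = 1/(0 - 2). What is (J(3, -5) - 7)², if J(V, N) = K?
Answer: 225/4 ≈ 56.250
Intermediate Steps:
K = -½ (K = 1/(-2) = -½ ≈ -0.50000)
J(V, N) = -½
(J(3, -5) - 7)² = (-½ - 7)² = (-15/2)² = 225/4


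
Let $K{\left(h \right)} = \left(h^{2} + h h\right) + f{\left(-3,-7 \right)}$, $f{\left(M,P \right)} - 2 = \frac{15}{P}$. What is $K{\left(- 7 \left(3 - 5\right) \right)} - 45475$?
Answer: $- \frac{315582}{7} \approx -45083.0$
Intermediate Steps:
$f{\left(M,P \right)} = 2 + \frac{15}{P}$
$K{\left(h \right)} = - \frac{1}{7} + 2 h^{2}$ ($K{\left(h \right)} = \left(h^{2} + h h\right) + \left(2 + \frac{15}{-7}\right) = \left(h^{2} + h^{2}\right) + \left(2 + 15 \left(- \frac{1}{7}\right)\right) = 2 h^{2} + \left(2 - \frac{15}{7}\right) = 2 h^{2} - \frac{1}{7} = - \frac{1}{7} + 2 h^{2}$)
$K{\left(- 7 \left(3 - 5\right) \right)} - 45475 = \left(- \frac{1}{7} + 2 \left(- 7 \left(3 - 5\right)\right)^{2}\right) - 45475 = \left(- \frac{1}{7} + 2 \left(\left(-7\right) \left(-2\right)\right)^{2}\right) - 45475 = \left(- \frac{1}{7} + 2 \cdot 14^{2}\right) - 45475 = \left(- \frac{1}{7} + 2 \cdot 196\right) - 45475 = \left(- \frac{1}{7} + 392\right) - 45475 = \frac{2743}{7} - 45475 = - \frac{315582}{7}$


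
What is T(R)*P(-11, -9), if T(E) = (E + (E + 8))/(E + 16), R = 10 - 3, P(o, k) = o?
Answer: -242/23 ≈ -10.522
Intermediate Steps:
R = 7
T(E) = (8 + 2*E)/(16 + E) (T(E) = (E + (8 + E))/(16 + E) = (8 + 2*E)/(16 + E))
T(R)*P(-11, -9) = (2*(4 + 7)/(16 + 7))*(-11) = (2*11/23)*(-11) = (2*(1/23)*11)*(-11) = (22/23)*(-11) = -242/23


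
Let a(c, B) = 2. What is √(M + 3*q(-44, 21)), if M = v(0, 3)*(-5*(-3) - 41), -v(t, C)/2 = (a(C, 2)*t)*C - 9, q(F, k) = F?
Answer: 10*I*√6 ≈ 24.495*I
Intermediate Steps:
v(t, C) = 18 - 4*C*t (v(t, C) = -2*((2*t)*C - 9) = -2*(2*C*t - 9) = -2*(-9 + 2*C*t) = 18 - 4*C*t)
M = -468 (M = (18 - 4*3*0)*(-5*(-3) - 41) = (18 + 0)*(15 - 41) = 18*(-26) = -468)
√(M + 3*q(-44, 21)) = √(-468 + 3*(-44)) = √(-468 - 132) = √(-600) = 10*I*√6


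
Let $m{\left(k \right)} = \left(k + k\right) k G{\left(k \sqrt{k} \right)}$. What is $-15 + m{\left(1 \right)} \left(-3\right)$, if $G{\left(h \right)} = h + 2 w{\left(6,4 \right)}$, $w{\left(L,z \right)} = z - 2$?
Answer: $-45$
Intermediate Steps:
$w{\left(L,z \right)} = -2 + z$
$G{\left(h \right)} = 4 + h$ ($G{\left(h \right)} = h + 2 \left(-2 + 4\right) = h + 2 \cdot 2 = h + 4 = 4 + h$)
$m{\left(k \right)} = 2 k^{2} \left(4 + k^{\frac{3}{2}}\right)$ ($m{\left(k \right)} = \left(k + k\right) k \left(4 + k \sqrt{k}\right) = 2 k k \left(4 + k^{\frac{3}{2}}\right) = 2 k^{2} \left(4 + k^{\frac{3}{2}}\right)$)
$-15 + m{\left(1 \right)} \left(-3\right) = -15 + 2 \cdot 1^{2} \left(4 + 1^{\frac{3}{2}}\right) \left(-3\right) = -15 + 2 \cdot 1 \left(4 + 1\right) \left(-3\right) = -15 + 2 \cdot 1 \cdot 5 \left(-3\right) = -15 + 10 \left(-3\right) = -15 - 30 = -45$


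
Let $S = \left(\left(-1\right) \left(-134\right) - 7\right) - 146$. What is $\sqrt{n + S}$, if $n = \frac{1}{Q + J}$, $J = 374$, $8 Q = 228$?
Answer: $\frac{i \sqrt{12310865}}{805} \approx 4.3586 i$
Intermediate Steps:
$Q = \frac{57}{2}$ ($Q = \frac{1}{8} \cdot 228 = \frac{57}{2} \approx 28.5$)
$S = -19$ ($S = \left(134 - 7\right) - 146 = 127 - 146 = -19$)
$n = \frac{2}{805}$ ($n = \frac{1}{\frac{57}{2} + 374} = \frac{1}{\frac{805}{2}} = \frac{2}{805} \approx 0.0024845$)
$\sqrt{n + S} = \sqrt{\frac{2}{805} - 19} = \sqrt{- \frac{15293}{805}} = \frac{i \sqrt{12310865}}{805}$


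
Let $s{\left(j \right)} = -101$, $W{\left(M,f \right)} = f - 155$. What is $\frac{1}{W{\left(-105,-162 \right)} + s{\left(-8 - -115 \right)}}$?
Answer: $- \frac{1}{418} \approx -0.0023923$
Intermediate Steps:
$W{\left(M,f \right)} = -155 + f$
$\frac{1}{W{\left(-105,-162 \right)} + s{\left(-8 - -115 \right)}} = \frac{1}{\left(-155 - 162\right) - 101} = \frac{1}{-317 - 101} = \frac{1}{-418} = - \frac{1}{418}$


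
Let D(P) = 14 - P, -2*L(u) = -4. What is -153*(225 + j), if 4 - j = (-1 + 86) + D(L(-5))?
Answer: -20196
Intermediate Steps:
L(u) = 2 (L(u) = -1/2*(-4) = 2)
j = -93 (j = 4 - ((-1 + 86) + (14 - 1*2)) = 4 - (85 + (14 - 2)) = 4 - (85 + 12) = 4 - 1*97 = 4 - 97 = -93)
-153*(225 + j) = -153*(225 - 93) = -153*132 = -20196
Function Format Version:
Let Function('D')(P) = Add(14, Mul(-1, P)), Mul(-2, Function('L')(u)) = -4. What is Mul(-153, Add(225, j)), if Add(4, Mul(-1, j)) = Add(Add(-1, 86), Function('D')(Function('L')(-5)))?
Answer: -20196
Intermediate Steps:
Function('L')(u) = 2 (Function('L')(u) = Mul(Rational(-1, 2), -4) = 2)
j = -93 (j = Add(4, Mul(-1, Add(Add(-1, 86), Add(14, Mul(-1, 2))))) = Add(4, Mul(-1, Add(85, Add(14, -2)))) = Add(4, Mul(-1, Add(85, 12))) = Add(4, Mul(-1, 97)) = Add(4, -97) = -93)
Mul(-153, Add(225, j)) = Mul(-153, Add(225, -93)) = Mul(-153, 132) = -20196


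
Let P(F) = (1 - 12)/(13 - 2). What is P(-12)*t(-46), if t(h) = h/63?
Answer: 46/63 ≈ 0.73016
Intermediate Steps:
P(F) = -1 (P(F) = -11/11 = -11*1/11 = -1)
t(h) = h/63 (t(h) = h*(1/63) = h/63)
P(-12)*t(-46) = -(-46)/63 = -1*(-46/63) = 46/63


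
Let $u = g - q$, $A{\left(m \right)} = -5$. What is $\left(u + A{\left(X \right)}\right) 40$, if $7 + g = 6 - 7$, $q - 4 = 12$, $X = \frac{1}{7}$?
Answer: $-1160$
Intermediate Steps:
$X = \frac{1}{7} \approx 0.14286$
$q = 16$ ($q = 4 + 12 = 16$)
$g = -8$ ($g = -7 + \left(6 - 7\right) = -7 - 1 = -8$)
$u = -24$ ($u = -8 - 16 = -24$)
$\left(u + A{\left(X \right)}\right) 40 = \left(-24 - 5\right) 40 = \left(-29\right) 40 = -1160$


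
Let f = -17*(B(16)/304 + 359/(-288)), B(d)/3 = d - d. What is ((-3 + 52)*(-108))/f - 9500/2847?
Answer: -4397079812/17375241 ≈ -253.07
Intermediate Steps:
B(d) = 0 (B(d) = 3*(d - d) = 3*0 = 0)
f = 6103/288 (f = -17*(0/304 + 359/(-288)) = -17*(0*(1/304) + 359*(-1/288)) = -17*(0 - 359/288) = -17*(-359/288) = 6103/288 ≈ 21.191)
((-3 + 52)*(-108))/f - 9500/2847 = ((-3 + 52)*(-108))/(6103/288) - 9500/2847 = (49*(-108))*(288/6103) - 9500*1/2847 = -5292*288/6103 - 9500/2847 = -1524096/6103 - 9500/2847 = -4397079812/17375241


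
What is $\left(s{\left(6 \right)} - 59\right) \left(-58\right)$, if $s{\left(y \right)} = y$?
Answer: $3074$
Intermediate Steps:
$\left(s{\left(6 \right)} - 59\right) \left(-58\right) = \left(6 - 59\right) \left(-58\right) = \left(-53\right) \left(-58\right) = 3074$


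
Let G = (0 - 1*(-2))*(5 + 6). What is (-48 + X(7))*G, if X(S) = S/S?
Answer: -1034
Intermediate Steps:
X(S) = 1
G = 22 (G = (0 + 2)*11 = 2*11 = 22)
(-48 + X(7))*G = (-48 + 1)*22 = -47*22 = -1034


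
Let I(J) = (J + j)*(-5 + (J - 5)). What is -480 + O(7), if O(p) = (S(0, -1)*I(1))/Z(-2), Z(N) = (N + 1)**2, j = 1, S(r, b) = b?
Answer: -462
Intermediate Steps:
I(J) = (1 + J)*(-10 + J) (I(J) = (J + 1)*(-5 + (J - 5)) = (1 + J)*(-5 + (-5 + J)) = (1 + J)*(-10 + J))
Z(N) = (1 + N)**2
O(p) = 18 (O(p) = (-(-10 + 1**2 - 9*1))/((1 - 2)**2) = (-(-10 + 1 - 9))/((-1)**2) = -1*(-18)/1 = 18*1 = 18)
-480 + O(7) = -480 + 18 = -462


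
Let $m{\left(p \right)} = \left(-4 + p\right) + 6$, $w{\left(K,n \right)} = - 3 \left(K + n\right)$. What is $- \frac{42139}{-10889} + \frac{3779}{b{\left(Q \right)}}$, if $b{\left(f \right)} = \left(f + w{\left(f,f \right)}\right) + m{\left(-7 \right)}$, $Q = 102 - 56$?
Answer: $- \frac{31246866}{2558915} \approx -12.211$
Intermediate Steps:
$Q = 46$ ($Q = 102 - 56 = 46$)
$w{\left(K,n \right)} = - 3 K - 3 n$
$m{\left(p \right)} = 2 + p$
$b{\left(f \right)} = -5 - 5 f$ ($b{\left(f \right)} = \left(f - 6 f\right) + \left(2 - 7\right) = \left(f - 6 f\right) - 5 = - 5 f - 5 = -5 - 5 f$)
$- \frac{42139}{-10889} + \frac{3779}{b{\left(Q \right)}} = - \frac{42139}{-10889} + \frac{3779}{-5 - 230} = \left(-42139\right) \left(- \frac{1}{10889}\right) + \frac{3779}{-5 - 230} = \frac{42139}{10889} + \frac{3779}{-235} = \frac{42139}{10889} + 3779 \left(- \frac{1}{235}\right) = \frac{42139}{10889} - \frac{3779}{235} = - \frac{31246866}{2558915}$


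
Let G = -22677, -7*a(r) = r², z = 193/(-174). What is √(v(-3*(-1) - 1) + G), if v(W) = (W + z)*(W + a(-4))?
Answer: 4*I*√525660177/609 ≈ 150.59*I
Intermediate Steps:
z = -193/174 (z = 193*(-1/174) = -193/174 ≈ -1.1092)
a(r) = -r²/7
v(W) = (-193/174 + W)*(-16/7 + W) (v(W) = (W - 193/174)*(W - ⅐*(-4)²) = (-193/174 + W)*(W - ⅐*16) = (-193/174 + W)*(W - 16/7) = (-193/174 + W)*(-16/7 + W))
√(v(-3*(-1) - 1) + G) = √((1544/609 + (-3*(-1) - 1)² - 4135*(-3*(-1) - 1)/1218) - 22677) = √((1544/609 + (3 - 1)² - 4135*(3 - 1)/1218) - 22677) = √((1544/609 + 2² - 4135/1218*2) - 22677) = √((1544/609 + 4 - 4135/609) - 22677) = √(-155/609 - 22677) = √(-13810448/609) = 4*I*√525660177/609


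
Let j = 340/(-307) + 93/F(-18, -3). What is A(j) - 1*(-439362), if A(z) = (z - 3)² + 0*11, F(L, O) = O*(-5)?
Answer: 1035246045394/2356225 ≈ 4.3937e+5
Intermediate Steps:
F(L, O) = -5*O
j = 7817/1535 (j = 340/(-307) + 93/((-5*(-3))) = 340*(-1/307) + 93/15 = -340/307 + 93*(1/15) = -340/307 + 31/5 = 7817/1535 ≈ 5.0925)
A(z) = (-3 + z)² (A(z) = (-3 + z)² + 0 = (-3 + z)²)
A(j) - 1*(-439362) = (-3 + 7817/1535)² - 1*(-439362) = (3212/1535)² + 439362 = 10316944/2356225 + 439362 = 1035246045394/2356225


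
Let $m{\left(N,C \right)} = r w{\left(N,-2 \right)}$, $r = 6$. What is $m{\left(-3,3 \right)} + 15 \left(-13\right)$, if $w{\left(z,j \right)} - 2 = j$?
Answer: $-195$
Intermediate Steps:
$w{\left(z,j \right)} = 2 + j$
$m{\left(N,C \right)} = 0$ ($m{\left(N,C \right)} = 6 \left(2 - 2\right) = 6 \cdot 0 = 0$)
$m{\left(-3,3 \right)} + 15 \left(-13\right) = 0 + 15 \left(-13\right) = 0 - 195 = -195$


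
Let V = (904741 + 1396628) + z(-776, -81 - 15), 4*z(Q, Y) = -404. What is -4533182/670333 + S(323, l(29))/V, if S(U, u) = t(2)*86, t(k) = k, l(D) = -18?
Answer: -2607987844375/385653970561 ≈ -6.7625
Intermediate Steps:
S(U, u) = 172 (S(U, u) = 2*86 = 172)
z(Q, Y) = -101 (z(Q, Y) = (¼)*(-404) = -101)
V = 2301268 (V = (904741 + 1396628) - 101 = 2301369 - 101 = 2301268)
-4533182/670333 + S(323, l(29))/V = -4533182/670333 + 172/2301268 = -4533182*1/670333 + 172*(1/2301268) = -4533182/670333 + 43/575317 = -2607987844375/385653970561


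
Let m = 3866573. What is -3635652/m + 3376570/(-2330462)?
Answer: -10764251612917/4505450723363 ≈ -2.3892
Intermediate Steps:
-3635652/m + 3376570/(-2330462) = -3635652/3866573 + 3376570/(-2330462) = -3635652*1/3866573 + 3376570*(-1/2330462) = -3635652/3866573 - 1688285/1165231 = -10764251612917/4505450723363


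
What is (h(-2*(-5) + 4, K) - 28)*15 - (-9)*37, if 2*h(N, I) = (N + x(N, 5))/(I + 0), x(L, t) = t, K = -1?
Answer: -459/2 ≈ -229.50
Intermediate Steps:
h(N, I) = (5 + N)/(2*I) (h(N, I) = ((N + 5)/(I + 0))/2 = ((5 + N)/I)/2 = (5 + N)/(2*I))
(h(-2*(-5) + 4, K) - 28)*15 - (-9)*37 = ((½)*(5 + (-2*(-5) + 4))/(-1) - 28)*15 - (-9)*37 = ((½)*(-1)*(5 + (10 + 4)) - 28)*15 - 1*(-333) = ((½)*(-1)*(5 + 14) - 28)*15 + 333 = ((½)*(-1)*19 - 28)*15 + 333 = (-19/2 - 28)*15 + 333 = -75/2*15 + 333 = -1125/2 + 333 = -459/2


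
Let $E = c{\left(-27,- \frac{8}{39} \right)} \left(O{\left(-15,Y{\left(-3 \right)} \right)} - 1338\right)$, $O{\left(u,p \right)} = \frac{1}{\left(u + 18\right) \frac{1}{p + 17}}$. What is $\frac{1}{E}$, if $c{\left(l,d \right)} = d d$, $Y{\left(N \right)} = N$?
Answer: $- \frac{4563}{256000} \approx -0.017824$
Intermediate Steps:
$c{\left(l,d \right)} = d^{2}$
$O{\left(u,p \right)} = \frac{17 + p}{18 + u}$ ($O{\left(u,p \right)} = \frac{1}{\left(18 + u\right) \frac{1}{17 + p}} = \frac{1}{\frac{1}{17 + p} \left(18 + u\right)} = \frac{17 + p}{18 + u}$)
$E = - \frac{256000}{4563}$ ($E = \left(- \frac{8}{39}\right)^{2} \left(\frac{17 - 3}{18 - 15} - 1338\right) = \left(\left(-8\right) \frac{1}{39}\right)^{2} \left(\frac{1}{3} \cdot 14 - 1338\right) = \left(- \frac{8}{39}\right)^{2} \left(\frac{1}{3} \cdot 14 - 1338\right) = \frac{64 \left(\frac{14}{3} - 1338\right)}{1521} = \frac{64}{1521} \left(- \frac{4000}{3}\right) = - \frac{256000}{4563} \approx -56.103$)
$\frac{1}{E} = \frac{1}{- \frac{256000}{4563}} = - \frac{4563}{256000}$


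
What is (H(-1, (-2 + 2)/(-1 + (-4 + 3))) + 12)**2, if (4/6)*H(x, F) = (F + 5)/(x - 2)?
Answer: 361/4 ≈ 90.250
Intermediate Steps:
H(x, F) = 3*(5 + F)/(2*(-2 + x)) (H(x, F) = 3*((F + 5)/(x - 2))/2 = 3*((5 + F)/(-2 + x))/2 = 3*(5 + F)/(2*(-2 + x)))
(H(-1, (-2 + 2)/(-1 + (-4 + 3))) + 12)**2 = (3*(5 + (-2 + 2)/(-1 + (-4 + 3)))/(2*(-2 - 1)) + 12)**2 = ((3/2)*(5 + 0/(-1 - 1))/(-3) + 12)**2 = ((3/2)*(-1/3)*(5 + 0/(-2)) + 12)**2 = ((3/2)*(-1/3)*(5 + 0*(-1/2)) + 12)**2 = ((3/2)*(-1/3)*(5 + 0) + 12)**2 = ((3/2)*(-1/3)*5 + 12)**2 = (-5/2 + 12)**2 = (19/2)**2 = 361/4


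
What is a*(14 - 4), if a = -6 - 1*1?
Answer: -70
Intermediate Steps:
a = -7 (a = -6 - 1 = -7)
a*(14 - 4) = -7*(14 - 4) = -7*10 = -70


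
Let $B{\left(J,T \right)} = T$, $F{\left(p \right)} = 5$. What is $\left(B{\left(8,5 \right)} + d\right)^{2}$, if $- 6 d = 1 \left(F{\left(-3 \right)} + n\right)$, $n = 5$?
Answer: $\frac{100}{9} \approx 11.111$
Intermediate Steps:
$d = - \frac{5}{3}$ ($d = - \frac{1 \left(5 + 5\right)}{6} = - \frac{1 \cdot 10}{6} = \left(- \frac{1}{6}\right) 10 = - \frac{5}{3} \approx -1.6667$)
$\left(B{\left(8,5 \right)} + d\right)^{2} = \left(5 - \frac{5}{3}\right)^{2} = \left(\frac{10}{3}\right)^{2} = \frac{100}{9}$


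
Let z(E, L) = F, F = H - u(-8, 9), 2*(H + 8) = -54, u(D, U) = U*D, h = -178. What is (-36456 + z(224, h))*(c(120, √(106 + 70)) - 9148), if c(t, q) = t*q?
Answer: 333161012 - 17481120*√11 ≈ 2.7518e+8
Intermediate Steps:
u(D, U) = D*U
H = -35 (H = -8 + (½)*(-54) = -8 - 27 = -35)
F = 37 (F = -35 - (-8)*9 = -35 - 1*(-72) = -35 + 72 = 37)
z(E, L) = 37
c(t, q) = q*t
(-36456 + z(224, h))*(c(120, √(106 + 70)) - 9148) = (-36456 + 37)*(√(106 + 70)*120 - 9148) = -36419*(√176*120 - 9148) = -36419*((4*√11)*120 - 9148) = -36419*(480*√11 - 9148) = -36419*(-9148 + 480*√11) = 333161012 - 17481120*√11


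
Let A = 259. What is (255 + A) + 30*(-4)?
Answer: 394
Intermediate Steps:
(255 + A) + 30*(-4) = (255 + 259) + 30*(-4) = 514 - 120 = 394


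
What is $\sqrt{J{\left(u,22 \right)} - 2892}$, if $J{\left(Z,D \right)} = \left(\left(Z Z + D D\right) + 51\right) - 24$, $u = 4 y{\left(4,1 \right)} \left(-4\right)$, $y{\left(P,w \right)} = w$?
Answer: $5 i \sqrt{85} \approx 46.098 i$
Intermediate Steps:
$u = -16$ ($u = 4 \cdot 1 \left(-4\right) = 4 \left(-4\right) = -16$)
$J{\left(Z,D \right)} = 27 + D^{2} + Z^{2}$ ($J{\left(Z,D \right)} = \left(\left(Z^{2} + D^{2}\right) + 51\right) - 24 = \left(\left(D^{2} + Z^{2}\right) + 51\right) - 24 = \left(51 + D^{2} + Z^{2}\right) - 24 = 27 + D^{2} + Z^{2}$)
$\sqrt{J{\left(u,22 \right)} - 2892} = \sqrt{\left(27 + 22^{2} + \left(-16\right)^{2}\right) - 2892} = \sqrt{\left(27 + 484 + 256\right) - 2892} = \sqrt{767 - 2892} = \sqrt{-2125} = 5 i \sqrt{85}$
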